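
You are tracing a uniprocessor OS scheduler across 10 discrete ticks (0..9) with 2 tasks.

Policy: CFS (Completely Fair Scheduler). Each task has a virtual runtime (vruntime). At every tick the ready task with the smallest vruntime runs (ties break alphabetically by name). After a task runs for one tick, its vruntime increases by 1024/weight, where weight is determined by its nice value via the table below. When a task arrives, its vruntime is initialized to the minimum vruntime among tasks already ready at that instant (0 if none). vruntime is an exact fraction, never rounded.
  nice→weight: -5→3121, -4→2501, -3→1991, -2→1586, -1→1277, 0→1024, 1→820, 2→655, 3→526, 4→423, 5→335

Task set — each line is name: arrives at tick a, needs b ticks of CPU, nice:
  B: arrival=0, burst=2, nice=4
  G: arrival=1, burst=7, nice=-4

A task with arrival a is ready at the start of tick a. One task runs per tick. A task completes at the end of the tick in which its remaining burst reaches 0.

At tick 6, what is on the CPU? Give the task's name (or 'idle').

running at tick 6 = G

t=0: vr[B=0] → run B
t=1: vr[B=1024/423 G=1024/423] → run B
t=2: vr[G=1024/423] → run G
t=3: vr[G=2994176/1057923] → run G
t=4: vr[G=3427328/1057923] → run G
t=5: vr[G=3860480/1057923] → run G
t=6: vr[G=4293632/1057923] → run G
t=7: vr[G=4726784/1057923] → run G
t=8: vr[G=5159936/1057923] → run G
t=9: (idle)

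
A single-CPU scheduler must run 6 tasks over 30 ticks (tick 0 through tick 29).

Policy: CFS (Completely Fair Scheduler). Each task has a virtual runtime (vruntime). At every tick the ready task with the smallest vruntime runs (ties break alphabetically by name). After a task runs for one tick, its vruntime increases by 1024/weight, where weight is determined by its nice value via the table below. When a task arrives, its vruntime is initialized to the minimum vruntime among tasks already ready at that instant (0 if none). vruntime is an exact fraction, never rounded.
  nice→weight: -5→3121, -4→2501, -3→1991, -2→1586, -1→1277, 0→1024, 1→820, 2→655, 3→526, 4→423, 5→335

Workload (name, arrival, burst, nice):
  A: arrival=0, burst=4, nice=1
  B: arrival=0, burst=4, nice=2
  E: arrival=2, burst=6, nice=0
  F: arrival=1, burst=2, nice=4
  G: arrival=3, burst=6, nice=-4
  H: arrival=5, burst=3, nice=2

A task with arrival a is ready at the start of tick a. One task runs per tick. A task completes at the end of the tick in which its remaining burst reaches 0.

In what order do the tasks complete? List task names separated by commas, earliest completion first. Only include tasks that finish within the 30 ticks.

t=0: vr[A=0 B=0] → run A
t=1: vr[A=256/205 B=0 F=0] → run B
t=2: vr[A=256/205 B=1024/655 E=0 F=0] → run E
t=3: vr[A=256/205 B=1024/655 E=1 F=0 G=0] → run F
t=4: vr[A=256/205 B=1024/655 E=1 F=1024/423 G=0] → run G
t=5: vr[A=256/205 B=1024/655 E=1 F=1024/423 G=1024/2501 H=1024/2501] → run G
t=6: vr[A=256/205 B=1024/655 E=1 F=1024/423 G=2048/2501 H=1024/2501] → run H
t=7: vr[A=256/205 B=1024/655 E=1 F=1024/423 G=2048/2501 H=3231744/1638155] → run G
t=8: vr[A=256/205 B=1024/655 E=1 F=1024/423 G=3072/2501 H=3231744/1638155] → run E
t=9: vr[A=256/205 B=1024/655 E=2 F=1024/423 G=3072/2501 H=3231744/1638155] → run G
t=10: vr[A=256/205 B=1024/655 E=2 F=1024/423 G=4096/2501 H=3231744/1638155] → run A
t=11: vr[A=512/205 B=1024/655 E=2 F=1024/423 G=4096/2501 H=3231744/1638155] → run B
t=12: vr[A=512/205 B=2048/655 E=2 F=1024/423 G=4096/2501 H=3231744/1638155] → run G
t=13: vr[A=512/205 B=2048/655 E=2 F=1024/423 G=5120/2501 H=3231744/1638155] → run H
t=14: vr[A=512/205 B=2048/655 E=2 F=1024/423 G=5120/2501 H=5792768/1638155] → run E
t=15: vr[A=512/205 B=2048/655 E=3 F=1024/423 G=5120/2501 H=5792768/1638155] → run G
t=16: vr[A=512/205 B=2048/655 E=3 F=1024/423 H=5792768/1638155] → run F
t=17: vr[A=512/205 B=2048/655 E=3 H=5792768/1638155] → run A
t=18: vr[A=768/205 B=2048/655 E=3 H=5792768/1638155] → run E
t=19: vr[A=768/205 B=2048/655 E=4 H=5792768/1638155] → run B
t=20: vr[A=768/205 B=3072/655 E=4 H=5792768/1638155] → run H
t=21: vr[A=768/205 B=3072/655 E=4] → run A
t=22: vr[B=3072/655 E=4] → run E
t=23: vr[B=3072/655 E=5] → run B
t=24: vr[E=5] → run E
t=25: (idle)
t=26: (idle)
t=27: (idle)
t=28: (idle)
t=29: (idle)

completion order = G, F, H, A, B, E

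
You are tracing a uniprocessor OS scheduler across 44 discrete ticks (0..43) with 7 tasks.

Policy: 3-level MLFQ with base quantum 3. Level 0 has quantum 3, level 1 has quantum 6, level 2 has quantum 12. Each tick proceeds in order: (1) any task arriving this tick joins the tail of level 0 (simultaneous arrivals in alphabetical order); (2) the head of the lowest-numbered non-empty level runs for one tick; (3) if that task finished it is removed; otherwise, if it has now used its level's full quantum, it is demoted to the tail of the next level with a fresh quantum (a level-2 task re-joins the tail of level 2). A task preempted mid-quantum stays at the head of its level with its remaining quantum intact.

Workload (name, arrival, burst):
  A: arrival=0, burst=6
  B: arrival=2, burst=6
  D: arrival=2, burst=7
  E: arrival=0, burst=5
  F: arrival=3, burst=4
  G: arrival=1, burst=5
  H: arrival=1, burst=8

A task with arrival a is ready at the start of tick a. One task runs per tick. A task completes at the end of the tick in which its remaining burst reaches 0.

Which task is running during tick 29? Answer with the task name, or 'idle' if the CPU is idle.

t=0: L0/L1/L2 = AE/-/- → run A
t=1: L0/L1/L2 = AEGH/-/- → run A
t=2: L0/L1/L2 = AEGHBD/-/- → run A
t=3: L0/L1/L2 = EGHBDF/A/- → run E
t=4: L0/L1/L2 = EGHBDF/A/- → run E
t=5: L0/L1/L2 = EGHBDF/A/- → run E
t=6: L0/L1/L2 = GHBDF/AE/- → run G
t=7: L0/L1/L2 = GHBDF/AE/- → run G
t=8: L0/L1/L2 = GHBDF/AE/- → run G
t=9: L0/L1/L2 = HBDF/AEG/- → run H
t=10: L0/L1/L2 = HBDF/AEG/- → run H
t=11: L0/L1/L2 = HBDF/AEG/- → run H
t=12: L0/L1/L2 = BDF/AEGH/- → run B
t=13: L0/L1/L2 = BDF/AEGH/- → run B
t=14: L0/L1/L2 = BDF/AEGH/- → run B
t=15: L0/L1/L2 = DF/AEGHB/- → run D
t=16: L0/L1/L2 = DF/AEGHB/- → run D
t=17: L0/L1/L2 = DF/AEGHB/- → run D
t=18: L0/L1/L2 = F/AEGHBD/- → run F
t=19: L0/L1/L2 = F/AEGHBD/- → run F
t=20: L0/L1/L2 = F/AEGHBD/- → run F
t=21: L0/L1/L2 = -/AEGHBDF/- → run A
t=22: L0/L1/L2 = -/AEGHBDF/- → run A
t=23: L0/L1/L2 = -/AEGHBDF/- → run A
t=24: L0/L1/L2 = -/EGHBDF/- → run E
t=25: L0/L1/L2 = -/EGHBDF/- → run E
t=26: L0/L1/L2 = -/GHBDF/- → run G
t=27: L0/L1/L2 = -/GHBDF/- → run G
t=28: L0/L1/L2 = -/HBDF/- → run H
t=29: L0/L1/L2 = -/HBDF/- → run H
t=30: L0/L1/L2 = -/HBDF/- → run H
t=31: L0/L1/L2 = -/HBDF/- → run H
t=32: L0/L1/L2 = -/HBDF/- → run H
t=33: L0/L1/L2 = -/BDF/- → run B
t=34: L0/L1/L2 = -/BDF/- → run B
t=35: L0/L1/L2 = -/BDF/- → run B
t=36: L0/L1/L2 = -/DF/- → run D
t=37: L0/L1/L2 = -/DF/- → run D
t=38: L0/L1/L2 = -/DF/- → run D
t=39: L0/L1/L2 = -/DF/- → run D
t=40: L0/L1/L2 = -/F/- → run F
t=41: (idle)
t=42: (idle)
t=43: (idle)

running at tick 29 = H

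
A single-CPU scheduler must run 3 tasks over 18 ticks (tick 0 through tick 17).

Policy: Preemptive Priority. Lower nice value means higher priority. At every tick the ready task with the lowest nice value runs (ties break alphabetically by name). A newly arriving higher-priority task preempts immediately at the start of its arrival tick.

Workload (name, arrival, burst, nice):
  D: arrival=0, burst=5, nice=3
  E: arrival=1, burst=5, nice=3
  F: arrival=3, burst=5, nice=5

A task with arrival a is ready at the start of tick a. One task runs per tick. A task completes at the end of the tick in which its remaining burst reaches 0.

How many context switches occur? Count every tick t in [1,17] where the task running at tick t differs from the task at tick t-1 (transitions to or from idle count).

t=0: ready={D} → run D
t=1: ready={D,E} → run D
t=2: ready={D,E} → run D
t=3: ready={D,E,F} → run D
t=4: ready={D,E,F} → run D
t=5: ready={E,F} → run E
t=6: ready={E,F} → run E
t=7: ready={E,F} → run E
t=8: ready={E,F} → run E
t=9: ready={E,F} → run E
t=10: ready={F} → run F
t=11: ready={F} → run F
t=12: ready={F} → run F
t=13: ready={F} → run F
t=14: ready={F} → run F
t=15: (idle)
t=16: (idle)
t=17: (idle)

context switches = 3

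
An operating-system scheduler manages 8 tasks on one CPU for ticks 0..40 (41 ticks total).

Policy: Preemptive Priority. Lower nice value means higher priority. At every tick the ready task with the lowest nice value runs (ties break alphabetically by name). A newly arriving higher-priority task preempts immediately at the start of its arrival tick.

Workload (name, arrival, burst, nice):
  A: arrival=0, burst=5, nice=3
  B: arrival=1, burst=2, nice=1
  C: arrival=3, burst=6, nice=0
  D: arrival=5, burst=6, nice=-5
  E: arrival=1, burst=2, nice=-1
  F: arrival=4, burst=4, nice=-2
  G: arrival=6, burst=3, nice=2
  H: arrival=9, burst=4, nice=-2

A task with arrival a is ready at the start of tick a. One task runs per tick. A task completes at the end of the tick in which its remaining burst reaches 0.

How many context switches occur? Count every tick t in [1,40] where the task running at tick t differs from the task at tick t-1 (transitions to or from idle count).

t=0: ready={A} → run A
t=1: ready={A,B,E} → run E
t=2: ready={A,B,E} → run E
t=3: ready={A,B,C} → run C
t=4: ready={A,B,C,F} → run F
t=5: ready={A,B,C,D,F} → run D
t=6: ready={A,B,C,D,F,G} → run D
t=7: ready={A,B,C,D,F,G} → run D
t=8: ready={A,B,C,D,F,G} → run D
t=9: ready={A,B,C,D,F,G,H} → run D
t=10: ready={A,B,C,D,F,G,H} → run D
t=11: ready={A,B,C,F,G,H} → run F
t=12: ready={A,B,C,F,G,H} → run F
t=13: ready={A,B,C,F,G,H} → run F
t=14: ready={A,B,C,G,H} → run H
t=15: ready={A,B,C,G,H} → run H
t=16: ready={A,B,C,G,H} → run H
t=17: ready={A,B,C,G,H} → run H
t=18: ready={A,B,C,G} → run C
t=19: ready={A,B,C,G} → run C
t=20: ready={A,B,C,G} → run C
t=21: ready={A,B,C,G} → run C
t=22: ready={A,B,C,G} → run C
t=23: ready={A,B,G} → run B
t=24: ready={A,B,G} → run B
t=25: ready={A,G} → run G
t=26: ready={A,G} → run G
t=27: ready={A,G} → run G
t=28: ready={A} → run A
t=29: ready={A} → run A
t=30: ready={A} → run A
t=31: ready={A} → run A
t=32: (idle)
t=33: (idle)
t=34: (idle)
t=35: (idle)
t=36: (idle)
t=37: (idle)
t=38: (idle)
t=39: (idle)
t=40: (idle)

context switches = 11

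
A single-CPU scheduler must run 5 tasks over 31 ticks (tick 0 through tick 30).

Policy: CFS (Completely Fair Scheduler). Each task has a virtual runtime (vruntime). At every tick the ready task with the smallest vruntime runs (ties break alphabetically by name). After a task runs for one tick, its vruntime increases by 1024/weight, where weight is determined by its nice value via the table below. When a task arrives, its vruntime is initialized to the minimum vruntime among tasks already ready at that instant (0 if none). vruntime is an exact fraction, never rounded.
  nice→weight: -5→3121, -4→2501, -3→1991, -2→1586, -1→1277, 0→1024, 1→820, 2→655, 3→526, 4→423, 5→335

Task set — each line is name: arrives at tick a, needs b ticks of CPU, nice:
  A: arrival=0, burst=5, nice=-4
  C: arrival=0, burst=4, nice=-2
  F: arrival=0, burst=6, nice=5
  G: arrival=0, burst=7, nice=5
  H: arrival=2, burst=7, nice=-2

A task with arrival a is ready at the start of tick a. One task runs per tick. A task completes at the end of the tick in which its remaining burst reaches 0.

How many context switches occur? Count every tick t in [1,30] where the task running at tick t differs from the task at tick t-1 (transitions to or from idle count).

context switches = 25

t=0: vr[A=0 C=0 F=0 G=0] → run A
t=1: vr[A=1024/2501 C=0 F=0 G=0] → run C
t=2: vr[A=1024/2501 C=512/793 F=0 G=0 H=0] → run F
t=3: vr[A=1024/2501 C=512/793 F=1024/335 G=0 H=0] → run G
t=4: vr[A=1024/2501 C=512/793 F=1024/335 G=1024/335 H=0] → run H
t=5: vr[A=1024/2501 C=512/793 F=1024/335 G=1024/335 H=512/793] → run A
t=6: vr[A=2048/2501 C=512/793 F=1024/335 G=1024/335 H=512/793] → run C
t=7: vr[A=2048/2501 C=1024/793 F=1024/335 G=1024/335 H=512/793] → run H
t=8: vr[A=2048/2501 C=1024/793 F=1024/335 G=1024/335 H=1024/793] → run A
t=9: vr[A=3072/2501 C=1024/793 F=1024/335 G=1024/335 H=1024/793] → run A
t=10: vr[A=4096/2501 C=1024/793 F=1024/335 G=1024/335 H=1024/793] → run C
t=11: vr[A=4096/2501 C=1536/793 F=1024/335 G=1024/335 H=1024/793] → run H
t=12: vr[A=4096/2501 C=1536/793 F=1024/335 G=1024/335 H=1536/793] → run A
t=13: vr[C=1536/793 F=1024/335 G=1024/335 H=1536/793] → run C
t=14: vr[F=1024/335 G=1024/335 H=1536/793] → run H
t=15: vr[F=1024/335 G=1024/335 H=2048/793] → run H
t=16: vr[F=1024/335 G=1024/335 H=2560/793] → run F
t=17: vr[F=2048/335 G=1024/335 H=2560/793] → run G
t=18: vr[F=2048/335 G=2048/335 H=2560/793] → run H
t=19: vr[F=2048/335 G=2048/335 H=3072/793] → run H
t=20: vr[F=2048/335 G=2048/335] → run F
t=21: vr[F=3072/335 G=2048/335] → run G
t=22: vr[F=3072/335 G=3072/335] → run F
t=23: vr[F=4096/335 G=3072/335] → run G
t=24: vr[F=4096/335 G=4096/335] → run F
t=25: vr[F=1024/67 G=4096/335] → run G
t=26: vr[F=1024/67 G=1024/67] → run F
t=27: vr[G=1024/67] → run G
t=28: vr[G=6144/335] → run G
t=29: (idle)
t=30: (idle)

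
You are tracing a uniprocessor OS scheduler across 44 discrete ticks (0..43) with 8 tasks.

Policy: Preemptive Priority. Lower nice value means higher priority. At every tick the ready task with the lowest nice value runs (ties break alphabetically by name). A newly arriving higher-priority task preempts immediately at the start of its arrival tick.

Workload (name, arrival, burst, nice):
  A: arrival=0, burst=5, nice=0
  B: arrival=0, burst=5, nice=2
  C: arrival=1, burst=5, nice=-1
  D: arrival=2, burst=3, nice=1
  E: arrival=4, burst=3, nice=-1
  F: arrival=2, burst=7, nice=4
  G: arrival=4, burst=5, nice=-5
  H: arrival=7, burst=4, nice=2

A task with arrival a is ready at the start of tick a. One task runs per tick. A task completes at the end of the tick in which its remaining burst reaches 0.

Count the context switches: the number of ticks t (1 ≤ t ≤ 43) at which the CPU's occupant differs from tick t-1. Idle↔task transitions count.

context switches = 10

t=0: ready={A,B} → run A
t=1: ready={A,B,C} → run C
t=2: ready={A,B,C,D,F} → run C
t=3: ready={A,B,C,D,F} → run C
t=4: ready={A,B,C,D,E,F,G} → run G
t=5: ready={A,B,C,D,E,F,G} → run G
t=6: ready={A,B,C,D,E,F,G} → run G
t=7: ready={A,B,C,D,E,F,G,H} → run G
t=8: ready={A,B,C,D,E,F,G,H} → run G
t=9: ready={A,B,C,D,E,F,H} → run C
t=10: ready={A,B,C,D,E,F,H} → run C
t=11: ready={A,B,D,E,F,H} → run E
t=12: ready={A,B,D,E,F,H} → run E
t=13: ready={A,B,D,E,F,H} → run E
t=14: ready={A,B,D,F,H} → run A
t=15: ready={A,B,D,F,H} → run A
t=16: ready={A,B,D,F,H} → run A
t=17: ready={A,B,D,F,H} → run A
t=18: ready={B,D,F,H} → run D
t=19: ready={B,D,F,H} → run D
t=20: ready={B,D,F,H} → run D
t=21: ready={B,F,H} → run B
t=22: ready={B,F,H} → run B
t=23: ready={B,F,H} → run B
t=24: ready={B,F,H} → run B
t=25: ready={B,F,H} → run B
t=26: ready={F,H} → run H
t=27: ready={F,H} → run H
t=28: ready={F,H} → run H
t=29: ready={F,H} → run H
t=30: ready={F} → run F
t=31: ready={F} → run F
t=32: ready={F} → run F
t=33: ready={F} → run F
t=34: ready={F} → run F
t=35: ready={F} → run F
t=36: ready={F} → run F
t=37: (idle)
t=38: (idle)
t=39: (idle)
t=40: (idle)
t=41: (idle)
t=42: (idle)
t=43: (idle)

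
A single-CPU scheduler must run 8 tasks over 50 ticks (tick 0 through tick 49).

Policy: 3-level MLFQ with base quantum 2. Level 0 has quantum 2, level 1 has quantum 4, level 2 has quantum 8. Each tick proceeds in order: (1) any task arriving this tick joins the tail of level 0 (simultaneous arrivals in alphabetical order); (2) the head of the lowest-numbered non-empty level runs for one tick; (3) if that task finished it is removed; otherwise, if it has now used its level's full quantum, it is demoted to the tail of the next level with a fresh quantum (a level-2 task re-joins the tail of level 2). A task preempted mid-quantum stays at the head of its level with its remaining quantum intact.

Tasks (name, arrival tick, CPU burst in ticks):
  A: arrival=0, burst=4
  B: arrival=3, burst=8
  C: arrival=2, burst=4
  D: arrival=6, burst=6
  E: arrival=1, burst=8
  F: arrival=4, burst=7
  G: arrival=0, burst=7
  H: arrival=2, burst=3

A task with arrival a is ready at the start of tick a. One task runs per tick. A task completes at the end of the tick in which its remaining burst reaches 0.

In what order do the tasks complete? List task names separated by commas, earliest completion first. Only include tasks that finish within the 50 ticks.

completion order = A, C, H, D, G, E, B, F

t=0: L0/L1/L2 = AG/-/- → run A
t=1: L0/L1/L2 = AGE/-/- → run A
t=2: L0/L1/L2 = GECH/A/- → run G
t=3: L0/L1/L2 = GECHB/A/- → run G
t=4: L0/L1/L2 = ECHBF/AG/- → run E
t=5: L0/L1/L2 = ECHBF/AG/- → run E
t=6: L0/L1/L2 = CHBFD/AGE/- → run C
t=7: L0/L1/L2 = CHBFD/AGE/- → run C
t=8: L0/L1/L2 = HBFD/AGEC/- → run H
t=9: L0/L1/L2 = HBFD/AGEC/- → run H
t=10: L0/L1/L2 = BFD/AGECH/- → run B
t=11: L0/L1/L2 = BFD/AGECH/- → run B
t=12: L0/L1/L2 = FD/AGECHB/- → run F
t=13: L0/L1/L2 = FD/AGECHB/- → run F
t=14: L0/L1/L2 = D/AGECHBF/- → run D
t=15: L0/L1/L2 = D/AGECHBF/- → run D
t=16: L0/L1/L2 = -/AGECHBFD/- → run A
t=17: L0/L1/L2 = -/AGECHBFD/- → run A
t=18: L0/L1/L2 = -/GECHBFD/- → run G
t=19: L0/L1/L2 = -/GECHBFD/- → run G
t=20: L0/L1/L2 = -/GECHBFD/- → run G
t=21: L0/L1/L2 = -/GECHBFD/- → run G
t=22: L0/L1/L2 = -/ECHBFD/G → run E
t=23: L0/L1/L2 = -/ECHBFD/G → run E
t=24: L0/L1/L2 = -/ECHBFD/G → run E
t=25: L0/L1/L2 = -/ECHBFD/G → run E
t=26: L0/L1/L2 = -/CHBFD/GE → run C
t=27: L0/L1/L2 = -/CHBFD/GE → run C
t=28: L0/L1/L2 = -/HBFD/GE → run H
t=29: L0/L1/L2 = -/BFD/GE → run B
t=30: L0/L1/L2 = -/BFD/GE → run B
t=31: L0/L1/L2 = -/BFD/GE → run B
t=32: L0/L1/L2 = -/BFD/GE → run B
t=33: L0/L1/L2 = -/FD/GEB → run F
t=34: L0/L1/L2 = -/FD/GEB → run F
t=35: L0/L1/L2 = -/FD/GEB → run F
t=36: L0/L1/L2 = -/FD/GEB → run F
t=37: L0/L1/L2 = -/D/GEBF → run D
t=38: L0/L1/L2 = -/D/GEBF → run D
t=39: L0/L1/L2 = -/D/GEBF → run D
t=40: L0/L1/L2 = -/D/GEBF → run D
t=41: L0/L1/L2 = -/-/GEBF → run G
t=42: L0/L1/L2 = -/-/EBF → run E
t=43: L0/L1/L2 = -/-/EBF → run E
t=44: L0/L1/L2 = -/-/BF → run B
t=45: L0/L1/L2 = -/-/BF → run B
t=46: L0/L1/L2 = -/-/F → run F
t=47: (idle)
t=48: (idle)
t=49: (idle)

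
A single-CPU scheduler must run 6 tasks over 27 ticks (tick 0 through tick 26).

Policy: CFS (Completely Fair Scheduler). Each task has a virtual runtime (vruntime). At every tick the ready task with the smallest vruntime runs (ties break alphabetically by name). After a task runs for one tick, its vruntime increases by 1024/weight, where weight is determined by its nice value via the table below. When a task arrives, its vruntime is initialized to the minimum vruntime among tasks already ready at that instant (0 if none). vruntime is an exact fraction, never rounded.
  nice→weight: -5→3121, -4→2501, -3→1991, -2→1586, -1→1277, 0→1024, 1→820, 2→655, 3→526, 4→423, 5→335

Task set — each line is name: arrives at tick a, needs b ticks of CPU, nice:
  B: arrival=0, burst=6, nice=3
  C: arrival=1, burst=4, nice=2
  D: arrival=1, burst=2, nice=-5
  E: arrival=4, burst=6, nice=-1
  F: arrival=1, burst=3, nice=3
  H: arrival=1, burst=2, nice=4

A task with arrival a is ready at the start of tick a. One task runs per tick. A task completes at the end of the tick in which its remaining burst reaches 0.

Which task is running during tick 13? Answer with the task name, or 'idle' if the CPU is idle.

t=0: vr[B=0] → run B
t=1: vr[B=512/263 C=512/263 D=512/263 F=512/263 H=512/263] → run B
t=2: vr[B=1024/263 C=512/263 D=512/263 F=512/263 H=512/263] → run C
t=3: vr[B=1024/263 C=604672/172265 D=512/263 F=512/263 H=512/263] → run D
t=4: vr[B=1024/263 C=604672/172265 D=1867264/820823 E=512/263 F=512/263 H=512/263] → run E
t=5: vr[B=1024/263 C=604672/172265 D=1867264/820823 E=923136/335851 F=512/263 H=512/263] → run F
t=6: vr[B=1024/263 C=604672/172265 D=1867264/820823 E=923136/335851 F=1024/263 H=512/263] → run H
t=7: vr[B=1024/263 C=604672/172265 D=1867264/820823 E=923136/335851 F=1024/263 H=485888/111249] → run D
t=8: vr[B=1024/263 C=604672/172265 E=923136/335851 F=1024/263 H=485888/111249] → run E
t=9: vr[B=1024/263 C=604672/172265 E=1192448/335851 F=1024/263 H=485888/111249] → run C
t=10: vr[B=1024/263 C=873984/172265 E=1192448/335851 F=1024/263 H=485888/111249] → run E
t=11: vr[B=1024/263 C=873984/172265 E=1461760/335851 F=1024/263 H=485888/111249] → run B
t=12: vr[B=1536/263 C=873984/172265 E=1461760/335851 F=1024/263 H=485888/111249] → run F
t=13: vr[B=1536/263 C=873984/172265 E=1461760/335851 F=1536/263 H=485888/111249] → run E
t=14: vr[B=1536/263 C=873984/172265 E=1731072/335851 F=1536/263 H=485888/111249] → run H
t=15: vr[B=1536/263 C=873984/172265 E=1731072/335851 F=1536/263] → run C
t=16: vr[B=1536/263 C=1143296/172265 E=1731072/335851 F=1536/263] → run E
t=17: vr[B=1536/263 C=1143296/172265 E=2000384/335851 F=1536/263] → run B
t=18: vr[B=2048/263 C=1143296/172265 E=2000384/335851 F=1536/263] → run F
t=19: vr[B=2048/263 C=1143296/172265 E=2000384/335851] → run E
t=20: vr[B=2048/263 C=1143296/172265] → run C
t=21: vr[B=2048/263] → run B
t=22: vr[B=2560/263] → run B
t=23: (idle)
t=24: (idle)
t=25: (idle)
t=26: (idle)

running at tick 13 = E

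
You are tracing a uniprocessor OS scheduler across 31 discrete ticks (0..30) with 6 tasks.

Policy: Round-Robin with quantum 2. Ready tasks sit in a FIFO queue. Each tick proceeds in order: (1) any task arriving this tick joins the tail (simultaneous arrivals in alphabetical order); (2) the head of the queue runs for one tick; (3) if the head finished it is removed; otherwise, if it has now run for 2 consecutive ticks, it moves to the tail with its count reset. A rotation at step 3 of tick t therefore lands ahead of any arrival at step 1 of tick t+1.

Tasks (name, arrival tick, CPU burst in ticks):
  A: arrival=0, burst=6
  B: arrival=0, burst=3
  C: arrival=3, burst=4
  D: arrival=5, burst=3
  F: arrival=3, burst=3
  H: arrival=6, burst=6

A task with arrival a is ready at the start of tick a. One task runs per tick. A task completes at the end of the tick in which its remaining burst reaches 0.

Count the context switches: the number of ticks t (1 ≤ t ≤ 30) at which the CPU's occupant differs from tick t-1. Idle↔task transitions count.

context switches = 13

t=0: queue=[A,B] q_used=0 → run A
t=1: queue=[A,B] q_used=1 → run A
t=2: queue=[B,A] q_used=0 → run B
t=3: queue=[B,A,C,F] q_used=1 → run B
t=4: queue=[A,C,F,B] q_used=0 → run A
t=5: queue=[A,C,F,B,D] q_used=1 → run A
t=6: queue=[C,F,B,D,A,H] q_used=0 → run C
t=7: queue=[C,F,B,D,A,H] q_used=1 → run C
t=8: queue=[F,B,D,A,H,C] q_used=0 → run F
t=9: queue=[F,B,D,A,H,C] q_used=1 → run F
t=10: queue=[B,D,A,H,C,F] q_used=0 → run B
t=11: queue=[D,A,H,C,F] q_used=0 → run D
t=12: queue=[D,A,H,C,F] q_used=1 → run D
t=13: queue=[A,H,C,F,D] q_used=0 → run A
t=14: queue=[A,H,C,F,D] q_used=1 → run A
t=15: queue=[H,C,F,D] q_used=0 → run H
t=16: queue=[H,C,F,D] q_used=1 → run H
t=17: queue=[C,F,D,H] q_used=0 → run C
t=18: queue=[C,F,D,H] q_used=1 → run C
t=19: queue=[F,D,H] q_used=0 → run F
t=20: queue=[D,H] q_used=0 → run D
t=21: queue=[H] q_used=0 → run H
t=22: queue=[H] q_used=1 → run H
t=23: queue=[H] q_used=0 → run H
t=24: queue=[H] q_used=1 → run H
t=25: (idle)
t=26: (idle)
t=27: (idle)
t=28: (idle)
t=29: (idle)
t=30: (idle)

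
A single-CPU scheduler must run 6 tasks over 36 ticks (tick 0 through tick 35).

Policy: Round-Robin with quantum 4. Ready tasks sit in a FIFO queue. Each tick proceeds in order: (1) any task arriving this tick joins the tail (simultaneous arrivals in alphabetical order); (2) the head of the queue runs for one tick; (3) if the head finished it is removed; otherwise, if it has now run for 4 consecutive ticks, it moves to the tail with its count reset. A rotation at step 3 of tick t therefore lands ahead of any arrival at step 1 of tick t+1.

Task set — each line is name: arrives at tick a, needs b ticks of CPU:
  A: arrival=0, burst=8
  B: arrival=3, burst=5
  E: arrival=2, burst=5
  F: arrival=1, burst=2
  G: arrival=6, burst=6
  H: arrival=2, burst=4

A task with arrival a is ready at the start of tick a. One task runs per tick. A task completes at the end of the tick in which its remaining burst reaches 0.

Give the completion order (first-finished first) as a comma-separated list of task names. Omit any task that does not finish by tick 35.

completion order = F, H, A, E, B, G

t=0: queue=[A] q_used=0 → run A
t=1: queue=[A,F] q_used=1 → run A
t=2: queue=[A,F,E,H] q_used=2 → run A
t=3: queue=[A,F,E,H,B] q_used=3 → run A
t=4: queue=[F,E,H,B,A] q_used=0 → run F
t=5: queue=[F,E,H,B,A] q_used=1 → run F
t=6: queue=[E,H,B,A,G] q_used=0 → run E
t=7: queue=[E,H,B,A,G] q_used=1 → run E
t=8: queue=[E,H,B,A,G] q_used=2 → run E
t=9: queue=[E,H,B,A,G] q_used=3 → run E
t=10: queue=[H,B,A,G,E] q_used=0 → run H
t=11: queue=[H,B,A,G,E] q_used=1 → run H
t=12: queue=[H,B,A,G,E] q_used=2 → run H
t=13: queue=[H,B,A,G,E] q_used=3 → run H
t=14: queue=[B,A,G,E] q_used=0 → run B
t=15: queue=[B,A,G,E] q_used=1 → run B
t=16: queue=[B,A,G,E] q_used=2 → run B
t=17: queue=[B,A,G,E] q_used=3 → run B
t=18: queue=[A,G,E,B] q_used=0 → run A
t=19: queue=[A,G,E,B] q_used=1 → run A
t=20: queue=[A,G,E,B] q_used=2 → run A
t=21: queue=[A,G,E,B] q_used=3 → run A
t=22: queue=[G,E,B] q_used=0 → run G
t=23: queue=[G,E,B] q_used=1 → run G
t=24: queue=[G,E,B] q_used=2 → run G
t=25: queue=[G,E,B] q_used=3 → run G
t=26: queue=[E,B,G] q_used=0 → run E
t=27: queue=[B,G] q_used=0 → run B
t=28: queue=[G] q_used=0 → run G
t=29: queue=[G] q_used=1 → run G
t=30: (idle)
t=31: (idle)
t=32: (idle)
t=33: (idle)
t=34: (idle)
t=35: (idle)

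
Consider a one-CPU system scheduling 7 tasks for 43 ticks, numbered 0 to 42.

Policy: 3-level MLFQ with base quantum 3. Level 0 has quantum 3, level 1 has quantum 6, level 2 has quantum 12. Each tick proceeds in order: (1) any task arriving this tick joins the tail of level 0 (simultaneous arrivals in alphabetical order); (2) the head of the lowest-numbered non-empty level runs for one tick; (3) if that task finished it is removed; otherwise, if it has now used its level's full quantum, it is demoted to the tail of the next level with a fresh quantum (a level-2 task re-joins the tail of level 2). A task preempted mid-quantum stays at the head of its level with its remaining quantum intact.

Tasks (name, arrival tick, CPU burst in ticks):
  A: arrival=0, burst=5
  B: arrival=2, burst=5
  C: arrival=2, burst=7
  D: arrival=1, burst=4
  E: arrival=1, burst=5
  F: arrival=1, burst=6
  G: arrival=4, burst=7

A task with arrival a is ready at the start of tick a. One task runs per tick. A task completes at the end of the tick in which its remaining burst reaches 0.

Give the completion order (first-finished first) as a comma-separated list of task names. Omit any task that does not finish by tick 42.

t=0: L0/L1/L2 = A/-/- → run A
t=1: L0/L1/L2 = ADEF/-/- → run A
t=2: L0/L1/L2 = ADEFBC/-/- → run A
t=3: L0/L1/L2 = DEFBC/A/- → run D
t=4: L0/L1/L2 = DEFBCG/A/- → run D
t=5: L0/L1/L2 = DEFBCG/A/- → run D
t=6: L0/L1/L2 = EFBCG/AD/- → run E
t=7: L0/L1/L2 = EFBCG/AD/- → run E
t=8: L0/L1/L2 = EFBCG/AD/- → run E
t=9: L0/L1/L2 = FBCG/ADE/- → run F
t=10: L0/L1/L2 = FBCG/ADE/- → run F
t=11: L0/L1/L2 = FBCG/ADE/- → run F
t=12: L0/L1/L2 = BCG/ADEF/- → run B
t=13: L0/L1/L2 = BCG/ADEF/- → run B
t=14: L0/L1/L2 = BCG/ADEF/- → run B
t=15: L0/L1/L2 = CG/ADEFB/- → run C
t=16: L0/L1/L2 = CG/ADEFB/- → run C
t=17: L0/L1/L2 = CG/ADEFB/- → run C
t=18: L0/L1/L2 = G/ADEFBC/- → run G
t=19: L0/L1/L2 = G/ADEFBC/- → run G
t=20: L0/L1/L2 = G/ADEFBC/- → run G
t=21: L0/L1/L2 = -/ADEFBCG/- → run A
t=22: L0/L1/L2 = -/ADEFBCG/- → run A
t=23: L0/L1/L2 = -/DEFBCG/- → run D
t=24: L0/L1/L2 = -/EFBCG/- → run E
t=25: L0/L1/L2 = -/EFBCG/- → run E
t=26: L0/L1/L2 = -/FBCG/- → run F
t=27: L0/L1/L2 = -/FBCG/- → run F
t=28: L0/L1/L2 = -/FBCG/- → run F
t=29: L0/L1/L2 = -/BCG/- → run B
t=30: L0/L1/L2 = -/BCG/- → run B
t=31: L0/L1/L2 = -/CG/- → run C
t=32: L0/L1/L2 = -/CG/- → run C
t=33: L0/L1/L2 = -/CG/- → run C
t=34: L0/L1/L2 = -/CG/- → run C
t=35: L0/L1/L2 = -/G/- → run G
t=36: L0/L1/L2 = -/G/- → run G
t=37: L0/L1/L2 = -/G/- → run G
t=38: L0/L1/L2 = -/G/- → run G
t=39: (idle)
t=40: (idle)
t=41: (idle)
t=42: (idle)

completion order = A, D, E, F, B, C, G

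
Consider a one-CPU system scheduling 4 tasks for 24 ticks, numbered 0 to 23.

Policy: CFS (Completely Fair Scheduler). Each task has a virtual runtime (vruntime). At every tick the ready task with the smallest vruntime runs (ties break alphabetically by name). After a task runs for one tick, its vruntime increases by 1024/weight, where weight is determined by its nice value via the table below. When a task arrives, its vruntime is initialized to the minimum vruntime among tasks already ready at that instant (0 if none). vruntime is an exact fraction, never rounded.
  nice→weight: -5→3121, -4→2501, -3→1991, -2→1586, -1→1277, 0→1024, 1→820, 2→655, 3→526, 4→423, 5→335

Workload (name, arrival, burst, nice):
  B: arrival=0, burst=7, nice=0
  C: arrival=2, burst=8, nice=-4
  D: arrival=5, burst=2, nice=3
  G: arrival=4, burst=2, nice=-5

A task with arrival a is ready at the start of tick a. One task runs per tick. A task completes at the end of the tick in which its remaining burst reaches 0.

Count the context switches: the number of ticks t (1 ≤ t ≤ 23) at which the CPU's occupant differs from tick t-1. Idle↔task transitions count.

t=0: vr[B=0] → run B
t=1: vr[B=1] → run B
t=2: vr[B=2 C=2] → run B
t=3: vr[B=3 C=2] → run C
t=4: vr[B=3 C=6026/2501 G=6026/2501] → run C
t=5: vr[B=3 C=7050/2501 D=6026/2501 G=6026/2501] → run D
t=6: vr[B=3 C=7050/2501 D=2865350/657763 G=6026/2501] → run G
t=7: vr[B=3 C=7050/2501 D=2865350/657763 G=21368170/7805621] → run G
t=8: vr[B=3 C=7050/2501 D=2865350/657763] → run C
t=9: vr[B=3 C=8074/2501 D=2865350/657763] → run B
t=10: vr[B=4 C=8074/2501 D=2865350/657763] → run C
t=11: vr[B=4 C=9098/2501 D=2865350/657763] → run C
t=12: vr[B=4 C=10122/2501 D=2865350/657763] → run B
t=13: vr[B=5 C=10122/2501 D=2865350/657763] → run C
t=14: vr[B=5 C=11146/2501 D=2865350/657763] → run D
t=15: vr[B=5 C=11146/2501] → run C
t=16: vr[B=5 C=12170/2501] → run C
t=17: vr[B=5] → run B
t=18: vr[B=6] → run B
t=19: (idle)
t=20: (idle)
t=21: (idle)
t=22: (idle)
t=23: (idle)

context switches = 12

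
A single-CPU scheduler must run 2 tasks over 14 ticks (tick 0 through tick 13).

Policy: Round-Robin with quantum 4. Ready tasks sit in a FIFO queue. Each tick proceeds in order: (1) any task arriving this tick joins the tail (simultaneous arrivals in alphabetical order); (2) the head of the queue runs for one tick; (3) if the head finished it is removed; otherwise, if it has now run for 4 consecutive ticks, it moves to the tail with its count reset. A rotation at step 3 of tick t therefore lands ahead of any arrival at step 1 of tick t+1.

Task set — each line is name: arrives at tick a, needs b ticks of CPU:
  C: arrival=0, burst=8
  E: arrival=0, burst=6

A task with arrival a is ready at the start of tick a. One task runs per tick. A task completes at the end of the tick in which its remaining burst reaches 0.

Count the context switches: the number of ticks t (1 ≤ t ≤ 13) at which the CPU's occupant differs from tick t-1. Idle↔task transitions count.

context switches = 3

t=0: queue=[C,E] q_used=0 → run C
t=1: queue=[C,E] q_used=1 → run C
t=2: queue=[C,E] q_used=2 → run C
t=3: queue=[C,E] q_used=3 → run C
t=4: queue=[E,C] q_used=0 → run E
t=5: queue=[E,C] q_used=1 → run E
t=6: queue=[E,C] q_used=2 → run E
t=7: queue=[E,C] q_used=3 → run E
t=8: queue=[C,E] q_used=0 → run C
t=9: queue=[C,E] q_used=1 → run C
t=10: queue=[C,E] q_used=2 → run C
t=11: queue=[C,E] q_used=3 → run C
t=12: queue=[E] q_used=0 → run E
t=13: queue=[E] q_used=1 → run E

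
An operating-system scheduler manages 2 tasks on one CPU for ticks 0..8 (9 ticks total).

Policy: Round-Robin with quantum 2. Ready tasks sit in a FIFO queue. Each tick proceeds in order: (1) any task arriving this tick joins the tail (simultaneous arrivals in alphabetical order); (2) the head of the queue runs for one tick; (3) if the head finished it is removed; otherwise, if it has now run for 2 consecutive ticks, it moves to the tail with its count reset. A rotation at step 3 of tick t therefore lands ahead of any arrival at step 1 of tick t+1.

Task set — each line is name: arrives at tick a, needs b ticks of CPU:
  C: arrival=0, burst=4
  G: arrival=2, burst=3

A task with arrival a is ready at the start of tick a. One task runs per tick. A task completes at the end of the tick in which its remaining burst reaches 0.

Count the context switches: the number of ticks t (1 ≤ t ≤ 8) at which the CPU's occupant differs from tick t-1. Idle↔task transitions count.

t=0: queue=[C] q_used=0 → run C
t=1: queue=[C] q_used=1 → run C
t=2: queue=[C,G] q_used=0 → run C
t=3: queue=[C,G] q_used=1 → run C
t=4: queue=[G] q_used=0 → run G
t=5: queue=[G] q_used=1 → run G
t=6: queue=[G] q_used=0 → run G
t=7: (idle)
t=8: (idle)

context switches = 2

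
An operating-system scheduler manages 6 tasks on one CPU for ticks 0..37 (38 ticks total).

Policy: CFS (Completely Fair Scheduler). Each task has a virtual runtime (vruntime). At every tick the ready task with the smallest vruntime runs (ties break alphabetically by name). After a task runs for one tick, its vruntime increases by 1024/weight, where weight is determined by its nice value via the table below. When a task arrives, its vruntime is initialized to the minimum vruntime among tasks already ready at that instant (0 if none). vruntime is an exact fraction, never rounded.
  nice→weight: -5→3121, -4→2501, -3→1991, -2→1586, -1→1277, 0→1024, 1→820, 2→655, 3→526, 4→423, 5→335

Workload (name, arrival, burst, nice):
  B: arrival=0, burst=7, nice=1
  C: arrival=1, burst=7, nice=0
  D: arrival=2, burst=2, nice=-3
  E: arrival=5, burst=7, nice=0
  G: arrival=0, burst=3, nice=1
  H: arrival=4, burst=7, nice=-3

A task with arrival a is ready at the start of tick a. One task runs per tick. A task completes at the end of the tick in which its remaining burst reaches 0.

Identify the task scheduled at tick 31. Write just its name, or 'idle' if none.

t=0: vr[B=0 G=0] → run B
t=1: vr[B=256/205 C=0 G=0] → run C
t=2: vr[B=256/205 C=1 D=0 G=0] → run D
t=3: vr[B=256/205 C=1 D=1024/1991 G=0] → run G
t=4: vr[B=256/205 C=1 D=1024/1991 G=256/205 H=1024/1991] → run D
t=5: vr[B=256/205 C=1 E=1024/1991 G=256/205 H=1024/1991] → run E
t=6: vr[B=256/205 C=1 E=3015/1991 G=256/205 H=1024/1991] → run H
t=7: vr[B=256/205 C=1 E=3015/1991 G=256/205 H=2048/1991] → run C
t=8: vr[B=256/205 C=2 E=3015/1991 G=256/205 H=2048/1991] → run H
t=9: vr[B=256/205 C=2 E=3015/1991 G=256/205 H=3072/1991] → run B
t=10: vr[B=512/205 C=2 E=3015/1991 G=256/205 H=3072/1991] → run G
t=11: vr[B=512/205 C=2 E=3015/1991 G=512/205 H=3072/1991] → run E
t=12: vr[B=512/205 C=2 E=5006/1991 G=512/205 H=3072/1991] → run H
t=13: vr[B=512/205 C=2 E=5006/1991 G=512/205 H=4096/1991] → run C
t=14: vr[B=512/205 C=3 E=5006/1991 G=512/205 H=4096/1991] → run H
t=15: vr[B=512/205 C=3 E=5006/1991 G=512/205 H=5120/1991] → run B
t=16: vr[B=768/205 C=3 E=5006/1991 G=512/205 H=5120/1991] → run G
t=17: vr[B=768/205 C=3 E=5006/1991 H=5120/1991] → run E
t=18: vr[B=768/205 C=3 E=6997/1991 H=5120/1991] → run H
t=19: vr[B=768/205 C=3 E=6997/1991 H=6144/1991] → run C
t=20: vr[B=768/205 C=4 E=6997/1991 H=6144/1991] → run H
t=21: vr[B=768/205 C=4 E=6997/1991 H=7168/1991] → run E
t=22: vr[B=768/205 C=4 E=8988/1991 H=7168/1991] → run H
t=23: vr[B=768/205 C=4 E=8988/1991] → run B
t=24: vr[B=1024/205 C=4 E=8988/1991] → run C
t=25: vr[B=1024/205 C=5 E=8988/1991] → run E
t=26: vr[B=1024/205 C=5 E=10979/1991] → run B
t=27: vr[B=256/41 C=5 E=10979/1991] → run C
t=28: vr[B=256/41 C=6 E=10979/1991] → run E
t=29: vr[B=256/41 C=6 E=12970/1991] → run C
t=30: vr[B=256/41 E=12970/1991] → run B
t=31: vr[B=1536/205 E=12970/1991] → run E
t=32: vr[B=1536/205] → run B
t=33: (idle)
t=34: (idle)
t=35: (idle)
t=36: (idle)
t=37: (idle)

running at tick 31 = E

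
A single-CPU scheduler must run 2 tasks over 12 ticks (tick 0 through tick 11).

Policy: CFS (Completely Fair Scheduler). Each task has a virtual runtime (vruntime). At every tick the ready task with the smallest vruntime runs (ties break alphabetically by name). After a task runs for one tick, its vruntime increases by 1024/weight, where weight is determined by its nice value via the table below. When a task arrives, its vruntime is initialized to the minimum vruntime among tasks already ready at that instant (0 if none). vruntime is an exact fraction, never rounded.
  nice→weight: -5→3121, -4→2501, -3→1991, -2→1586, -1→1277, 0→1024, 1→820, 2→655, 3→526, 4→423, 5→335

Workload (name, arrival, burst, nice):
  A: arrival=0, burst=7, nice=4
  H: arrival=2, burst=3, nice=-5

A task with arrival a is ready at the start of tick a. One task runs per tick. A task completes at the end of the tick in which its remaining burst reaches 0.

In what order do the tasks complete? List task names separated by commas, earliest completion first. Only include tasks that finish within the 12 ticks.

t=0: vr[A=0] → run A
t=1: vr[A=1024/423] → run A
t=2: vr[A=2048/423 H=2048/423] → run A
t=3: vr[A=1024/141 H=2048/423] → run H
t=4: vr[A=1024/141 H=6824960/1320183] → run H
t=5: vr[A=1024/141 H=7258112/1320183] → run H
t=6: vr[A=1024/141] → run A
t=7: vr[A=4096/423] → run A
t=8: vr[A=5120/423] → run A
t=9: vr[A=2048/141] → run A
t=10: (idle)
t=11: (idle)

completion order = H, A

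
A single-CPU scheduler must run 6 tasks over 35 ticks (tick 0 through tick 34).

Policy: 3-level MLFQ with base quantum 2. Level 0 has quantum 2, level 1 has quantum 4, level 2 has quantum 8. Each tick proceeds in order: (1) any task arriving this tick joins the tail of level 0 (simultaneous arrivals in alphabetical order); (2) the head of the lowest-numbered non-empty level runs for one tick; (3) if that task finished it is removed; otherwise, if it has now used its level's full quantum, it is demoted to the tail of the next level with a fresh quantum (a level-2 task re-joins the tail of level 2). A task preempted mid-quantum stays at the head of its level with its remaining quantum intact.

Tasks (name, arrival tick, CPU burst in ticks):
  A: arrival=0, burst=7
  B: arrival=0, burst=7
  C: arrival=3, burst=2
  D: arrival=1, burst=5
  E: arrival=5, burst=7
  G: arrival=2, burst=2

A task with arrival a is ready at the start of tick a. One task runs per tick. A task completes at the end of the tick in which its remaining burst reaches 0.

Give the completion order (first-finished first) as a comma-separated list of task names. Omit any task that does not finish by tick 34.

completion order = G, C, D, A, B, E

t=0: L0/L1/L2 = AB/-/- → run A
t=1: L0/L1/L2 = ABD/-/- → run A
t=2: L0/L1/L2 = BDG/A/- → run B
t=3: L0/L1/L2 = BDGC/A/- → run B
t=4: L0/L1/L2 = DGC/AB/- → run D
t=5: L0/L1/L2 = DGCE/AB/- → run D
t=6: L0/L1/L2 = GCE/ABD/- → run G
t=7: L0/L1/L2 = GCE/ABD/- → run G
t=8: L0/L1/L2 = CE/ABD/- → run C
t=9: L0/L1/L2 = CE/ABD/- → run C
t=10: L0/L1/L2 = E/ABD/- → run E
t=11: L0/L1/L2 = E/ABD/- → run E
t=12: L0/L1/L2 = -/ABDE/- → run A
t=13: L0/L1/L2 = -/ABDE/- → run A
t=14: L0/L1/L2 = -/ABDE/- → run A
t=15: L0/L1/L2 = -/ABDE/- → run A
t=16: L0/L1/L2 = -/BDE/A → run B
t=17: L0/L1/L2 = -/BDE/A → run B
t=18: L0/L1/L2 = -/BDE/A → run B
t=19: L0/L1/L2 = -/BDE/A → run B
t=20: L0/L1/L2 = -/DE/AB → run D
t=21: L0/L1/L2 = -/DE/AB → run D
t=22: L0/L1/L2 = -/DE/AB → run D
t=23: L0/L1/L2 = -/E/AB → run E
t=24: L0/L1/L2 = -/E/AB → run E
t=25: L0/L1/L2 = -/E/AB → run E
t=26: L0/L1/L2 = -/E/AB → run E
t=27: L0/L1/L2 = -/-/ABE → run A
t=28: L0/L1/L2 = -/-/BE → run B
t=29: L0/L1/L2 = -/-/E → run E
t=30: (idle)
t=31: (idle)
t=32: (idle)
t=33: (idle)
t=34: (idle)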